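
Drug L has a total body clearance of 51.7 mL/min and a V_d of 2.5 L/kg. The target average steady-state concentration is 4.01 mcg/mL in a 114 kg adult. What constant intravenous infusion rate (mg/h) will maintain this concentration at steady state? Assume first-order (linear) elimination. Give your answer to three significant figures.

12.4 mg/h

CL = 51.7 mL/min = 51.7 × 0.06 = 3.102 L/h
Rate = CL × Css = 3.102 × 4.01 = 12.44 mg/h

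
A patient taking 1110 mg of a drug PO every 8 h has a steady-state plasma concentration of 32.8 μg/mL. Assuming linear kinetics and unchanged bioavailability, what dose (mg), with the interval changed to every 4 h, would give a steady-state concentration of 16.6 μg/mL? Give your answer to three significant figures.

281 mg

With linear kinetics, Css is proportional to dose rate (D/τ) at fixed clearance.
D₂ = D₁ × (Css,target / Css,current) × (τ₂/τ₁) = 1110 × (16.6/32.8) × (4/8) = 280.9 mg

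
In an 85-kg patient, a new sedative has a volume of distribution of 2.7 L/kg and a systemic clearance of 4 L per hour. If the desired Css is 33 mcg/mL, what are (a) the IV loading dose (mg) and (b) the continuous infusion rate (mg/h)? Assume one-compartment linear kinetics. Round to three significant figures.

(a) 7570 mg; (b) 132 mg/h

Vd(total) = 85 kg × 2.7 L/kg = 229.5 L
LD = Vd · C_target = 229.5 × 33 = 7574 mg
Maintenance: replace elimination → rate = CL × Css = 4.000 × 33 = 132.0 mg/h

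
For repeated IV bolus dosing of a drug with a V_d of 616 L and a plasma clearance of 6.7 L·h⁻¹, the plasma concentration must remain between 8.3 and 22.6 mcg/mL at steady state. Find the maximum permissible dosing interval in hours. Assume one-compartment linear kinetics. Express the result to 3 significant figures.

k = CL / Vd = 6.700 / 616.0 = 0.01088 h⁻¹
Between IV bolus doses, concentration decays as C = C₀·e^(−kτ), so C_peak/C_trough = e^(kτ).
τ_max = ln(C_peak/C_trough) / k = ln(22.6/8.3) / 0.01088 = 1.002 / 0.01088 = 92.10 h

92.1 h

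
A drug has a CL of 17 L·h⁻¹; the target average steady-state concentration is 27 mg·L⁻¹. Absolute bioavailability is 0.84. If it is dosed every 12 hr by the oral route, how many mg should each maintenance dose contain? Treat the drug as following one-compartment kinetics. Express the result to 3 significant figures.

D = CL × Css × τ / F = 17.00 × 27 × 12 / 0.84 = 6557 mg

6560 mg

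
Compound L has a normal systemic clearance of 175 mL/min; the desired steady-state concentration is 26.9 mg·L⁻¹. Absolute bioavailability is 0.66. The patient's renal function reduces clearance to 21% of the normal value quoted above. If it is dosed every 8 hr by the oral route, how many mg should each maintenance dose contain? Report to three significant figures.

719 mg

CL = 175 mL/min × 60/1000 = 10.50 L/h
Patient clearance = 0.21 × 10.50 = 2.205 L/h
D = CL × Css × τ / F = 2.205 × 26.9 × 8 / 0.66 = 719.0 mg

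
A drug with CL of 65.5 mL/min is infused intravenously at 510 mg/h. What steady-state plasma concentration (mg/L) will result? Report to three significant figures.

130 mg/L

Convert clearance: 65.5 mL/min × 60 min/h ÷ 1000 mL/L = 3.930 L/h
Css = rate / CL = 510 / 3.930 = 129.8 mg/L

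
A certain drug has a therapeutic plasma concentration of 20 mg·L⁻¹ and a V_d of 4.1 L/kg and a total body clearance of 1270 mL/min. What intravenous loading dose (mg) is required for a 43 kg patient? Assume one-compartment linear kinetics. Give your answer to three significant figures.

3530 mg

Vd(total) = 43 kg × 4.1 L/kg = 176.3 L
Loading dose depends on Vd (not clearance): it fills the distribution volume.
LD = Vd × C = 176.3 × 20.00 = 3526 mg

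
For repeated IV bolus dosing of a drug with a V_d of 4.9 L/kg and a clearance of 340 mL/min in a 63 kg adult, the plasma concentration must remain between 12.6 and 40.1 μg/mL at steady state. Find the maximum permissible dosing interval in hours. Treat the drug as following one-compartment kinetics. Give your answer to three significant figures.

Total Vd = 4.9 × 63 = 308.7 L
CL = 340 mL/min = 340 × 0.06 = 20.40 L/h
k = CL / Vd = 20.40 / 308.7 = 0.06608 h⁻¹
Between IV bolus doses, concentration decays as C = C₀·e^(−kτ), so C_peak/C_trough = e^(kτ).
τ_max = ln(C_peak/C_trough) / k = ln(40.1/12.6) / 0.06608 = 1.158 / 0.06608 = 17.52 h

17.5 h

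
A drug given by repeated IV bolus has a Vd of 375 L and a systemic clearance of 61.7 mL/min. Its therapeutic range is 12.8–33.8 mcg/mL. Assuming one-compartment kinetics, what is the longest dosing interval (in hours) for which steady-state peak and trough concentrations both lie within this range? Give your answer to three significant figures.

98.4 h

Convert clearance: 61.7 mL/min × 60 min/h ÷ 1000 mL/L = 3.702 L/h
k = CL / Vd = 3.702 / 375.0 = 0.009872 h⁻¹
Between IV bolus doses, concentration decays as C = C₀·e^(−kτ), so C_peak/C_trough = e^(kτ).
τ_max = ln(C_peak/C_trough) / k = ln(33.8/12.8) / 0.009872 = 0.9710 / 0.009872 = 98.36 h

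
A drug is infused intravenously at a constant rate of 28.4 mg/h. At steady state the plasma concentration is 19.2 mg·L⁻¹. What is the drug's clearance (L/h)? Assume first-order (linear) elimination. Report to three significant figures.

1.48 L/h

At steady state, infusion rate = CL × Css, so CL = rate / Css.
CL = 28.4 / 19.2 = 1.479 L/h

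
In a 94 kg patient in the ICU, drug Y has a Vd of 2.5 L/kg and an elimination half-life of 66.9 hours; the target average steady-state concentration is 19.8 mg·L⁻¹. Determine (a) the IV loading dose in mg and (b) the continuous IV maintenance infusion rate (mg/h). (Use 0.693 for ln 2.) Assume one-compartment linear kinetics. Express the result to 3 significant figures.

Total Vd = 2.5 × 94 = 235.0 L
LD = Vd × C = 235.0 × 19.8 = 4653 mg
CL = 0.693 × Vd / t½ = 0.693 × 235.0 / 66.9 = 2.434 L/h
Infusion rate = CL × Css = 2.434 × 19.8 = 48.19 mg/h

(a) 4650 mg; (b) 48.2 mg/h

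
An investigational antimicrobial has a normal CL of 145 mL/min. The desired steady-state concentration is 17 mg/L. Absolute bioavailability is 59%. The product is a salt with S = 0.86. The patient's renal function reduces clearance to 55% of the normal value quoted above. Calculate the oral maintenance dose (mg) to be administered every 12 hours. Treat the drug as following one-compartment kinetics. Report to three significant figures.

1920 mg

CL = 145 mL/min × 60/1000 = 8.700 L/h
Patient clearance = 0.55 × 8.700 = 4.785 L/h
At steady state, dose per interval replaces the amount cleared in that interval: F·S·D/τ = CL·Css.
D = CL × Css × τ / F / S = 4.785 × 17 × 12 / 0.59 / 0.86 = 1924 mg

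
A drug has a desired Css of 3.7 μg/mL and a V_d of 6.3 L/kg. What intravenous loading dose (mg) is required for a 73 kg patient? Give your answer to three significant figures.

1700 mg

Vd(total) = 73 kg × 6.3 L/kg = 459.9 L
The loading dose fills Vd to the target concentration.
LD = Vd × C = 459.9 × 3.700 = 1702 mg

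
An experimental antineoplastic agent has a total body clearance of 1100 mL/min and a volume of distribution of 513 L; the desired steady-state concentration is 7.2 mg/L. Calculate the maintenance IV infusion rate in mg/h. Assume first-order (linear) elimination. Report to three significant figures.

475 mg/h

CL = 1100 mL/min × 60/1000 = 66.00 L/h
R₀ = 66.00 × 7.2 = 475.2 mg/h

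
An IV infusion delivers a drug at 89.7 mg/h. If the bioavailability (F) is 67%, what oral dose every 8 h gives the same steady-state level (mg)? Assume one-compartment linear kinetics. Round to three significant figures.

1070 mg

To maintain the same Css, the systemic dosing rate must be unchanged: F·D/τ = infusion rate.
D = rate × τ / F = 89.7 × 8 / 0.67 = 1071 mg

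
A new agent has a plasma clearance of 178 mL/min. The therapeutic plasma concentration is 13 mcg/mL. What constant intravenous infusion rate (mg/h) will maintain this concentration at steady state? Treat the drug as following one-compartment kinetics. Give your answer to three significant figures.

139 mg/h

CL = 178 mL/min × 60/1000 = 10.68 L/h
R₀ = 10.68 × 13 = 138.8 mg/h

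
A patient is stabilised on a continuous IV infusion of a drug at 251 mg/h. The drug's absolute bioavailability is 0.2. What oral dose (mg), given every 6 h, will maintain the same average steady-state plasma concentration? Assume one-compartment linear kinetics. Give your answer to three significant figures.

7530 mg

To maintain the same Css, the systemic dosing rate must be unchanged: F·D/τ = infusion rate.
D = rate × τ / F = 251 × 6 / 0.2 = 7530 mg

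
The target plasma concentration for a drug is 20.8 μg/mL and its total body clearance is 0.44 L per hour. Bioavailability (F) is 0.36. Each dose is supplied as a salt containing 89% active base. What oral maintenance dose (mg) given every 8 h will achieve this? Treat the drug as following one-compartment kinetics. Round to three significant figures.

At steady state, dose per interval replaces the amount cleared in that interval: F·S·D/τ = CL·Css.
D = CL × Css × τ / F / S = 0.4400 × 20.8 × 8 / 0.36 / 0.89 = 228.5 mg

229 mg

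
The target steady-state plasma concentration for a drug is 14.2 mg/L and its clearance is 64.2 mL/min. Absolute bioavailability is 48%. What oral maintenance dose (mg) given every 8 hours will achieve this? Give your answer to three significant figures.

CL = 64.2 mL/min × 60/1000 = 3.852 L/h
D = CL × Css × τ / F = 3.852 × 14.2 × 8 / 0.48 = 911.6 mg

912 mg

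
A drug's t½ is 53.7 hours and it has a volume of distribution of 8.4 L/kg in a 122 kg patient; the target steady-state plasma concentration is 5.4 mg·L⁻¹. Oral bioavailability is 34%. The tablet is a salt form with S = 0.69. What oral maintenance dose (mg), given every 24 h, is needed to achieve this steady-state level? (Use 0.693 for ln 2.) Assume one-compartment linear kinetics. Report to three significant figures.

7310 mg

Vd(total) = 122 kg × 8.4 L/kg = 1025 L
CL = 0.693 × Vd / t½ = 0.693 × 1025 / 53.7 = 13.23 L/h
D = CL × Css × τ / F / S = 13.23 × 5.4 × 24 / 0.34 / 0.69 = 7309 mg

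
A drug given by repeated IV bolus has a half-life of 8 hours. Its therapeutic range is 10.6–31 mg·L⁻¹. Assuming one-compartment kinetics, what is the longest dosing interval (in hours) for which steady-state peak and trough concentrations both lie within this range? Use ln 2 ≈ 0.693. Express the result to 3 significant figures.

k = 0.693 / t½ = 0.693 / 8 = 0.08663 h⁻¹
Between IV bolus doses, concentration decays as C = C₀·e^(−kτ), so C_peak/C_trough = e^(kτ).
τ_max = ln(C_peak/C_trough) / k = ln(31/10.6) / 0.08663 = 1.073 / 0.08663 = 12.39 h

12.4 h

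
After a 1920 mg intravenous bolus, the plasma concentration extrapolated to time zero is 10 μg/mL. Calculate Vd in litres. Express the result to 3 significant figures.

192 L

Immediately after an IV bolus, C₀ = Dose / Vd, so Vd = Dose / C₀.
Vd = 1920 / 10 = 192.0 L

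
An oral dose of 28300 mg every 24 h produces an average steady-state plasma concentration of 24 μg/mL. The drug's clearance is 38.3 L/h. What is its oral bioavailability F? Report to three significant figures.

0.780

F·D/τ = CL·Css at steady state → F = CL·Css·τ / D.
F = 38.3 × 24 × 24 / 28300 = 0.780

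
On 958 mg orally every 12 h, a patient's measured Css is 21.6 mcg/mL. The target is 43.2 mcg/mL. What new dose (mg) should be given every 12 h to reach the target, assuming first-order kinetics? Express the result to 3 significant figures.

For first-order elimination, Css ∝ F·D/(CL·τ); F and CL are unchanged, so Css ∝ D/τ.
D₂ = D₁ × (Css,target / Css,current) = 958 × 43.2/21.6 = 1916 mg

1920 mg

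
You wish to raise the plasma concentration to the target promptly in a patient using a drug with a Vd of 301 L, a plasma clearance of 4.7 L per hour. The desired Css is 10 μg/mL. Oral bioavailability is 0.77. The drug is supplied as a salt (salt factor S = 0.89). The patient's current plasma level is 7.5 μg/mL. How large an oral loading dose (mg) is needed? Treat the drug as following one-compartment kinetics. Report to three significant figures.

Loading dose depends on Vd (not clearance): it fills the distribution volume.
Concentration deficit ΔC = 10 − 7.5 = 2.500 mg/L
LD = Vd × ΔC / F / S = 301.0 × 2.500 / 0.77 / 0.89 = 1098 mg

1100 mg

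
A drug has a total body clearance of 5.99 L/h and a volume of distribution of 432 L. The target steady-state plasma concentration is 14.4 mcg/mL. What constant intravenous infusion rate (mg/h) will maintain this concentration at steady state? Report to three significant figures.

86.3 mg/h

Vd does not affect the maintenance rate; only clearance governs steady-state input.
R₀ = 5.990 × 14.4 = 86.26 mg/h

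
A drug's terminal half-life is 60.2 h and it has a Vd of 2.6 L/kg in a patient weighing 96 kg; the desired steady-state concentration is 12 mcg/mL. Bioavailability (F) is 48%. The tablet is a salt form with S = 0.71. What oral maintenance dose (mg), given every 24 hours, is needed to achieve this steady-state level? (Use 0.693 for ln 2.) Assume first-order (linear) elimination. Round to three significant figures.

Total Vd = 2.6 × 96 = 249.6 L
k = 0.693/60.2 = 0.01151 h⁻¹, so CL = k·Vd = 0.01151 × 249.6 = 2.873 L/h
D = CL × Css × τ / F / S = 2.873 × 12 × 24 / 0.48 / 0.71 = 2428 mg

2430 mg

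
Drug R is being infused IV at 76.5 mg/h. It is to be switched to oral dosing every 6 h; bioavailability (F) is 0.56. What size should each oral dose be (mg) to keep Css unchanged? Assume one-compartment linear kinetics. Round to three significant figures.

820 mg

To maintain the same Css, the systemic dosing rate must be unchanged: F·D/τ = infusion rate.
D = rate × τ / F = 76.5 × 6 / 0.56 = 819.6 mg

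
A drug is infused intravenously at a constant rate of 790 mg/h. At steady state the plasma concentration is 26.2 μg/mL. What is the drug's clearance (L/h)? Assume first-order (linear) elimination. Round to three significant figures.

At steady state, infusion rate = CL × Css, so CL = rate / Css.
CL = 790 / 26.2 = 30.15 L/h

30.2 L/h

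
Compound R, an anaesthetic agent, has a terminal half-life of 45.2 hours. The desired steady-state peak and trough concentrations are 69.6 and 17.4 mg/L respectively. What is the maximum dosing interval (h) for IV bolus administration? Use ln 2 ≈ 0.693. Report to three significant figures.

90.4 h

k = 0.693 / t½ = 0.693 / 45.2 = 0.01533 h⁻¹
Between IV bolus doses, concentration decays as C = C₀·e^(−kτ), so C_peak/C_trough = e^(kτ).
τ_max = ln(C_peak/C_trough) / k = ln(69.6/17.4) / 0.01533 = 1.386 / 0.01533 = 90.41 h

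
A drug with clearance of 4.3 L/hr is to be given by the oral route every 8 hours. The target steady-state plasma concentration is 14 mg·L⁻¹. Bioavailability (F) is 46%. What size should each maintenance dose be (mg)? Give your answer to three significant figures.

1050 mg

D = CL × Css × τ / F = 4.300 × 14 × 8 / 0.46 = 1047 mg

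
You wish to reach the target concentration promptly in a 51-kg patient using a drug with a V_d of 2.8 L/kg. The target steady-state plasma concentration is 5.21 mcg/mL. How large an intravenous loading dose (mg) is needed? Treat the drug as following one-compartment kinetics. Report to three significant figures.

744 mg

Total Vd = 2.8 × 51 = 142.8 L
LD = Vd × C = 142.8 × 5.210 = 744.0 mg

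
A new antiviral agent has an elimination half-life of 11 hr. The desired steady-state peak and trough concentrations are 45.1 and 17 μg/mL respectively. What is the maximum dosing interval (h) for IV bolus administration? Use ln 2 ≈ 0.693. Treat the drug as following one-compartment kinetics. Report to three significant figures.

k = 0.693 / t½ = 0.693 / 11 = 0.06300 h⁻¹
Between IV bolus doses, concentration decays as C = C₀·e^(−kτ), so C_peak/C_trough = e^(kτ).
τ_max = ln(C_peak/C_trough) / k = ln(45.1/17) / 0.06300 = 0.9757 / 0.06300 = 15.49 h

15.5 h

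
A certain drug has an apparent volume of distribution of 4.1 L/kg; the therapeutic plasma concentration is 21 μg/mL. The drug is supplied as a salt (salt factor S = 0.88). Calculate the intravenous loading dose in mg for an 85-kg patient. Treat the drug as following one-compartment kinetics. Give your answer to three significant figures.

8320 mg

Total Vd = 4.1 × 85 = 348.5 L
LD = Vd × C / S = 348.5 × 21.00 / 0.88 = 8316 mg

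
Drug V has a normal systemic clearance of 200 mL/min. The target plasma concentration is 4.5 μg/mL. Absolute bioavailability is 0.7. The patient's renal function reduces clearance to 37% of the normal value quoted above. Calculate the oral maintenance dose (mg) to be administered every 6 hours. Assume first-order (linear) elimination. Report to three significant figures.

171 mg

Convert clearance: 200 mL/min × 60 min/h ÷ 1000 mL/L = 12.00 L/h
Patient clearance = 0.37 × 12.00 = 4.440 L/h
At steady state, dose per interval replaces the amount cleared in that interval: F·D/τ = CL·Css.
D = CL × Css × τ / F = 4.440 × 4.5 × 6 / 0.7 = 171.3 mg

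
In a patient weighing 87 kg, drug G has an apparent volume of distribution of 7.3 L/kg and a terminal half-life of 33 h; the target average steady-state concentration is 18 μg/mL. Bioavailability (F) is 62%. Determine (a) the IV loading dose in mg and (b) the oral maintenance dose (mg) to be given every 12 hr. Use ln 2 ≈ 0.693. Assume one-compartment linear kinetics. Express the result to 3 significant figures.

(a) 11400 mg; (b) 4650 mg

Total Vd = 7.3 × 87 = 635.1 L
LD = Vd × C = 635.1 × 18 = 11430 mg
CL = 0.693 × Vd / t½ = 0.693 × 635.1 / 33 = 13.34 L/h
D = CL × Css × τ / F = 13.34 × 18 × 12 / 0.62 = 4647 mg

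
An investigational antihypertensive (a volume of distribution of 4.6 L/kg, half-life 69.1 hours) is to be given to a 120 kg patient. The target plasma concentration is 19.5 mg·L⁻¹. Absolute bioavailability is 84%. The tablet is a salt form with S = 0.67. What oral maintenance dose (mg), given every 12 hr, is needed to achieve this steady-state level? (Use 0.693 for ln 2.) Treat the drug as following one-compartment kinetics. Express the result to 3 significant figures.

2300 mg

Total Vd = 4.6 × 120 = 552.0 L
CL = 0.693 × Vd / t½ = 0.693 × 552.0 / 69.1 = 5.536 L/h
D = CL × Css × τ / F / S = 5.536 × 19.5 × 12 / 0.84 / 0.67 = 2302 mg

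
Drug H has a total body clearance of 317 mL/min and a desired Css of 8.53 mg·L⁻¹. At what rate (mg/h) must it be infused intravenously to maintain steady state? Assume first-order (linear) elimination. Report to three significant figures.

162 mg/h

CL = 317 mL/min × 60/1000 = 19.02 L/h
Rate = CL × Css = 19.02 × 8.53 = 162.2 mg/h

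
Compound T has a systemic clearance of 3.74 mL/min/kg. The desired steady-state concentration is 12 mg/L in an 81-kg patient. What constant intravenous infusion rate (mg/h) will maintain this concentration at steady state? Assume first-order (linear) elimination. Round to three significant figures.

218 mg/h

CL = 3.74 mL/min/kg × 81 kg = 302.9 mL/min = 302.9 × 60/1000 = 18.17 L/h
Infusion rate = CL · Css = 18.17 L/h × 12 mg/L = 218.0 mg/h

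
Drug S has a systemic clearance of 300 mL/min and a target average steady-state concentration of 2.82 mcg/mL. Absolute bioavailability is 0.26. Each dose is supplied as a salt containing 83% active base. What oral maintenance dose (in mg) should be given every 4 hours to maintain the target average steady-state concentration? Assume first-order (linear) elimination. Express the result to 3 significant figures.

CL = 300 mL/min × 60/1000 = 18.00 L/h
At steady state, dose per interval replaces the amount cleared in that interval: F·S·D/τ = CL·Css.
D = CL × Css × τ / F / S = 18.00 × 2.82 × 4 / 0.26 / 0.83 = 940.9 mg

941 mg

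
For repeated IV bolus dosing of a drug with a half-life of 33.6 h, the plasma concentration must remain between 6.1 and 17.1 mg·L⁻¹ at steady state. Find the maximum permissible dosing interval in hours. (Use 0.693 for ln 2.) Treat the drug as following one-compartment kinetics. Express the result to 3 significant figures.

k = 0.693 / t½ = 0.693 / 33.6 = 0.02063 h⁻¹
Between IV bolus doses, concentration decays as C = C₀·e^(−kτ), so C_peak/C_trough = e^(kτ).
τ_max = ln(C_peak/C_trough) / k = ln(17.1/6.1) / 0.02063 = 1.031 / 0.02063 = 49.98 h

50.0 h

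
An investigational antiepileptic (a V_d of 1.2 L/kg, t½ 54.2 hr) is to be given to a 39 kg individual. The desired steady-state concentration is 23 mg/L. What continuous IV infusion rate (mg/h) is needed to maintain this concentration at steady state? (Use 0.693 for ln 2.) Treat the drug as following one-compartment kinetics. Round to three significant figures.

Total Vd = 1.2 × 39 = 46.80 L
CL = ln 2 · Vd / t½ = 0.693 × 46.80 / 54.2 = 0.5984 L/h
Infusion rate = CL × Css = 0.5984 × 23 = 13.76 mg/h

13.8 mg/h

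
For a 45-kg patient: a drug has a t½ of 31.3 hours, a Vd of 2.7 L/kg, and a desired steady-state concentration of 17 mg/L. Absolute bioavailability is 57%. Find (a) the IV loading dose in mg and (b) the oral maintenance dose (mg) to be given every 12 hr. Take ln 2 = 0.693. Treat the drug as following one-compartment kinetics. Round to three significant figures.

Total Vd = 2.7 × 45 = 121.5 L
LD = Vd × C = 121.5 × 17 = 2066 mg
CL = 0.693 × Vd / t½ = 0.693 × 121.5 / 31.3 = 2.690 L/h
D = CL × Css × τ / F = 2.690 × 17 × 12 / 0.57 = 962.7 mg

(a) 2070 mg; (b) 963 mg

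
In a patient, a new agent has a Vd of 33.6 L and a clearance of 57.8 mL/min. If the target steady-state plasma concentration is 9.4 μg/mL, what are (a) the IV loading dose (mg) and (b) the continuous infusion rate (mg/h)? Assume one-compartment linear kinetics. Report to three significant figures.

(a) 316 mg; (b) 32.6 mg/h

Loading dose = Vd × C = 33.60 × 9.4 = 315.8 mg
CL = 57.8 mL/min × 60/1000 = 3.468 L/h
Maintenance: replace elimination → rate = CL × Css = 3.468 × 9.4 = 32.60 mg/h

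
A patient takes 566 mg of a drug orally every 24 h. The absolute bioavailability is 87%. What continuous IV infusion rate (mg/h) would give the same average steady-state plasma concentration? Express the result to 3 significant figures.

Equivalent systemic input: infusion rate = F·D/τ.
Rate = 0.87 × 566 / 24 = 20.52 mg/h

20.5 mg/h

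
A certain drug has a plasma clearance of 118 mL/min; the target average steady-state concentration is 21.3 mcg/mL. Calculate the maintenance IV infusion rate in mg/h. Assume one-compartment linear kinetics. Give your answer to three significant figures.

151 mg/h

Convert clearance: 118 mL/min × 60 min/h ÷ 1000 mL/L = 7.080 L/h
Rate = CL × Css = 7.080 × 21.3 = 150.8 mg/h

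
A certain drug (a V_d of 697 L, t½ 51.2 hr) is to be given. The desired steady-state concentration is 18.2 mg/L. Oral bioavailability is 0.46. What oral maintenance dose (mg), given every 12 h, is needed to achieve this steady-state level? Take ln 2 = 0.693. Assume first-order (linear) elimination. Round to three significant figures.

CL = 0.693 × Vd / t½ = 0.693 × 697.0 / 51.2 = 9.434 L/h
D = CL × Css × τ / F = 9.434 × 18.2 × 12 / 0.46 = 4479 mg

4480 mg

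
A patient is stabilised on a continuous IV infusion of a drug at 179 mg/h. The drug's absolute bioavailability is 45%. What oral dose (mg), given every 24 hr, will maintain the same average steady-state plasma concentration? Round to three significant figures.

To maintain the same Css, the systemic dosing rate must be unchanged: F·D/τ = infusion rate.
D = rate × τ / F = 179 × 24 / 0.45 = 9547 mg

9550 mg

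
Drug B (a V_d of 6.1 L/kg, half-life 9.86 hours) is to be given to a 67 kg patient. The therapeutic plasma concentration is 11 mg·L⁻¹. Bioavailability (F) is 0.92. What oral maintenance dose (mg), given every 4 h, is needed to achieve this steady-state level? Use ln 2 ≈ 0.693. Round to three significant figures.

Total Vd = 6.1 × 67 = 408.7 L
CL = ln 2 · Vd / t½ = 0.693 × 408.7 / 9.86 = 28.73 L/h
D = CL × Css × τ / F = 28.73 × 11 × 4 / 0.92 = 1374 mg

1370 mg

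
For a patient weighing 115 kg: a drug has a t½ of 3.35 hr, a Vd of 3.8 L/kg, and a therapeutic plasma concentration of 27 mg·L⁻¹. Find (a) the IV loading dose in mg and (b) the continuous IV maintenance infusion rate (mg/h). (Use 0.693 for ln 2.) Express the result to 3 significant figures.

Vd(total) = 115 kg × 3.8 L/kg = 437.0 L
LD = Vd × C = 437.0 × 27 = 11800 mg
CL = 0.693 × Vd / t½ = 0.693 × 437.0 / 3.35 = 90.40 L/h
Infusion rate = CL × Css = 90.40 × 27 = 2441 mg/h

(a) 11800 mg; (b) 2440 mg/h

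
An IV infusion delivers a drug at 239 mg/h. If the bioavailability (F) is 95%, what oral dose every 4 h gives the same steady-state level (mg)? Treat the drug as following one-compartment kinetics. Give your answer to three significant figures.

1010 mg

To maintain the same Css, the systemic dosing rate must be unchanged: F·D/τ = infusion rate.
D = rate × τ / F = 239 × 4 / 0.95 = 1006 mg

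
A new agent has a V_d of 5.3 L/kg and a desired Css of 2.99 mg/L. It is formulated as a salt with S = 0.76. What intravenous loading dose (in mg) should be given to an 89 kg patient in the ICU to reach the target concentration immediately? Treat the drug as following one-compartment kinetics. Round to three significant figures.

Total Vd = 5.3 × 89 = 471.7 L
LD = Vd × C / S = 471.7 × 2.990 / 0.76 = 1856 mg

1860 mg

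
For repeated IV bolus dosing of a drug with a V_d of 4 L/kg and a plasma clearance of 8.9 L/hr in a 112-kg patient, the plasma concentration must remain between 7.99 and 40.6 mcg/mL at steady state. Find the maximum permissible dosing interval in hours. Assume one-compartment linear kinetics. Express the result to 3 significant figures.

81.8 h

Total Vd = 4 × 112 = 448.0 L
k = CL / Vd = 8.900 / 448.0 = 0.01987 h⁻¹
Between IV bolus doses, concentration decays as C = C₀·e^(−kτ), so C_peak/C_trough = e^(kτ).
τ_max = ln(C_peak/C_trough) / k = ln(40.6/7.99) / 0.01987 = 1.626 / 0.01987 = 81.83 h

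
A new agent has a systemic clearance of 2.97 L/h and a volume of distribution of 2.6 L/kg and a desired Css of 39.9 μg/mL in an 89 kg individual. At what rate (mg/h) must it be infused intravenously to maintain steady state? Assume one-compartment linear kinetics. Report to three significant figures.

119 mg/h

Infusion rate = CL · Css = 2.970 L/h × 39.9 mg/L = 118.5 mg/h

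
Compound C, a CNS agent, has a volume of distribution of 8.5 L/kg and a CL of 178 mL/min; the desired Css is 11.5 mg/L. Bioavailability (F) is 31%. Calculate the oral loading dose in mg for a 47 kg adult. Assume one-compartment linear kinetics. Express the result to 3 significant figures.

14800 mg

Vd = 8.5 L/kg × 47 kg = 399.5 L
LD = Vd × C / F = 399.5 × 11.50 / 0.31 = 14820 mg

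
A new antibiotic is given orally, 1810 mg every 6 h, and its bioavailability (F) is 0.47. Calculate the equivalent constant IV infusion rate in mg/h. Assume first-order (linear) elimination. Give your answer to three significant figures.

Equivalent systemic input: infusion rate = F·D/τ.
Rate = 0.47 × 1810 / 6 = 141.8 mg/h

142 mg/h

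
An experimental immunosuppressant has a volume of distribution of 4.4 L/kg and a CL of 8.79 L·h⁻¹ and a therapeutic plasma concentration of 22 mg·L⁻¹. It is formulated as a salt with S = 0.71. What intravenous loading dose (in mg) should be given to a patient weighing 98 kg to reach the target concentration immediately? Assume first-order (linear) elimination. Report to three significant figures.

Vd = 4.4 L/kg × 98 kg = 431.2 L
LD is governed by Vd — clearance does not enter the loading-dose calculation.
LD = Vd × C / S = 431.2 × 22.00 / 0.71 = 13360 mg

13400 mg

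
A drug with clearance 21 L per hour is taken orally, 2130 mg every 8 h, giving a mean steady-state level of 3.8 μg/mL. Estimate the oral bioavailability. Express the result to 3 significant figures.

0.300

F·D/τ = CL·Css at steady state → F = CL·Css·τ / D.
F = 21 × 3.8 × 8 / 2130 = 0.300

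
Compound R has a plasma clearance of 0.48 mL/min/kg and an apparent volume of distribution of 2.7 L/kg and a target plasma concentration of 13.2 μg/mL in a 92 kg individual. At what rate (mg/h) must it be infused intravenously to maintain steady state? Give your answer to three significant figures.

CL = 0.48 mL/min/kg × 92 kg = 44.16 mL/min = 44.16 × 60/1000 = 2.650 L/h
Vd does not affect the maintenance rate; only clearance governs steady-state input.
R₀ = 2.650 × 13.2 = 34.98 mg/h

35.0 mg/h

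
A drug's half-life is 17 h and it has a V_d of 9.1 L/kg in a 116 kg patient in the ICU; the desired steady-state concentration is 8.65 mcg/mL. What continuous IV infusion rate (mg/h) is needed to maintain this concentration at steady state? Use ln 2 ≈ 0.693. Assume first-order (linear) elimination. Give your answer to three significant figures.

372 mg/h

Vd = 9.1 L/kg × 116 kg = 1056 L
CL = ln 2 · Vd / t½ = 0.693 × 1056 / 17 = 43.05 L/h
Infusion rate = CL × Css = 43.05 × 8.65 = 372.4 mg/h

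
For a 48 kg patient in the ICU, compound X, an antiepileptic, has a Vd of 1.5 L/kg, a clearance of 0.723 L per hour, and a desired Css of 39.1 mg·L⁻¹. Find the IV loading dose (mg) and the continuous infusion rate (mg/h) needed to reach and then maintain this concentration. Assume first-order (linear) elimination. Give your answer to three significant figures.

Total Vd = 1.5 × 48 = 72.00 L
Loading dose = Vd × C = 72.00 × 39.1 = 2815 mg
Maintenance: replace elimination → rate = CL × Css = 0.7230 × 39.1 = 28.27 mg/h

(a) 2820 mg; (b) 28.3 mg/h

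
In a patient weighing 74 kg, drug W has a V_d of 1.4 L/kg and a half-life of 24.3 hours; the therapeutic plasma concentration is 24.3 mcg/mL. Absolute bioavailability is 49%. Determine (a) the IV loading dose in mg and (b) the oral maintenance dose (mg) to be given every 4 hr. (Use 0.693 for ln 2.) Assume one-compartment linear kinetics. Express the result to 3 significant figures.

(a) 2520 mg; (b) 586 mg

Total Vd = 1.4 × 74 = 103.6 L
LD = Vd × C = 103.6 × 24.3 = 2517 mg
CL = 0.693 × Vd / t½ = 0.693 × 103.6 / 24.3 = 2.955 L/h
D = CL × Css × τ / F = 2.955 × 24.3 × 4 / 0.49 = 586.2 mg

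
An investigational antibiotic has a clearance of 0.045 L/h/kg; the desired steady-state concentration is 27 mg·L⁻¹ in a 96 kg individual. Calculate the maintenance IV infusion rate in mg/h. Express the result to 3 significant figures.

CL = 0.045 L/h/kg × 96 kg = 4.320 L/h
Rate = CL × Css = 4.320 × 27 = 116.6 mg/h

117 mg/h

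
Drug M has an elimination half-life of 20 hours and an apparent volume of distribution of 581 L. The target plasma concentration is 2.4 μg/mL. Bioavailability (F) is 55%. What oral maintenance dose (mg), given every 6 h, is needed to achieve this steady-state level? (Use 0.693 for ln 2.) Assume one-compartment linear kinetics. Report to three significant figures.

k = 0.693/20 = 0.03465 h⁻¹, so CL = k·Vd = 0.03465 × 581.0 = 20.13 L/h
D = CL × Css × τ / F = 20.13 × 2.4 × 6 / 0.55 = 527.0 mg

527 mg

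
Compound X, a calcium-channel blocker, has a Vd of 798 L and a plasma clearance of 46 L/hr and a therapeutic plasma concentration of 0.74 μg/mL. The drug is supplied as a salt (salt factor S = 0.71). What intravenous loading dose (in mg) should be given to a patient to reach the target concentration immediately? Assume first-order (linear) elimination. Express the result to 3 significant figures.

LD = Vd × C / S = 798.0 × 0.7400 / 0.71 = 831.7 mg

832 mg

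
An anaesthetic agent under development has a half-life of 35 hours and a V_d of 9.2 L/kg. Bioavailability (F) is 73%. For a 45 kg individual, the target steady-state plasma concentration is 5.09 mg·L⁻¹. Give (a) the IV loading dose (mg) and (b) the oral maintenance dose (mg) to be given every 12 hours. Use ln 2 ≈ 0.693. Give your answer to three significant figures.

Vd = 9.2 L/kg × 45 kg = 414.0 L
LD = Vd × C = 414.0 × 5.09 = 2107 mg
CL = 0.693 × Vd / t½ = 0.693 × 414.0 / 35 = 8.197 L/h
D = CL × Css × τ / F = 8.197 × 5.09 × 12 / 0.73 = 685.9 mg

(a) 2110 mg; (b) 686 mg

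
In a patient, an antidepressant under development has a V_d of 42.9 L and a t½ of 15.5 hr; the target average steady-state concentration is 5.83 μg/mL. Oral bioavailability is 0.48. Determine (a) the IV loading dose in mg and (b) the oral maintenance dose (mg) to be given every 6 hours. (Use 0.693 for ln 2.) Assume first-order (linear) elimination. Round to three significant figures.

(a) 250 mg; (b) 140 mg

LD = Vd × C = 42.90 × 5.83 = 250.1 mg
CL = 0.693 × Vd / t½ = 0.693 × 42.90 / 15.5 = 1.918 L/h
D = CL × Css × τ / F = 1.918 × 5.83 × 6 / 0.48 = 139.8 mg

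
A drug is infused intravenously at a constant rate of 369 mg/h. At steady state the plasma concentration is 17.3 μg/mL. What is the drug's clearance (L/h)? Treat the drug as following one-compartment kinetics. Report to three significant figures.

At steady state, infusion rate = CL × Css, so CL = rate / Css.
CL = 369 / 17.3 = 21.33 L/h

21.3 L/h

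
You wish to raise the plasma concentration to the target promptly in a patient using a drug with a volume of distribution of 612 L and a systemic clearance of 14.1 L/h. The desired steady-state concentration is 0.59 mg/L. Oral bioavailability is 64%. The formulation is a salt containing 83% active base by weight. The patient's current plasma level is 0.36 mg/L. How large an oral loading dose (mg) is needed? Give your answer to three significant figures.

265 mg

Concentration deficit ΔC = 0.59 − 0.36 = 0.2300 mg/L
LD = Vd × ΔC / F / S = 612.0 × 0.2300 / 0.64 / 0.83 = 265.0 mg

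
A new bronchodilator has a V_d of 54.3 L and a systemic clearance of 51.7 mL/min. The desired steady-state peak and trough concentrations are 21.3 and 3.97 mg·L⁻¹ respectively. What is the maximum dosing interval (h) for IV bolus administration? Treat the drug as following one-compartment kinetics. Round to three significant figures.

Convert clearance: 51.7 mL/min × 60 min/h ÷ 1000 mL/L = 3.102 L/h
k = CL / Vd = 3.102 / 54.30 = 0.05713 h⁻¹
Between IV bolus doses, concentration decays as C = C₀·e^(−kτ), so C_peak/C_trough = e^(kτ).
τ_max = ln(C_peak/C_trough) / k = ln(21.3/3.97) / 0.05713 = 1.680 / 0.05713 = 29.41 h

29.4 h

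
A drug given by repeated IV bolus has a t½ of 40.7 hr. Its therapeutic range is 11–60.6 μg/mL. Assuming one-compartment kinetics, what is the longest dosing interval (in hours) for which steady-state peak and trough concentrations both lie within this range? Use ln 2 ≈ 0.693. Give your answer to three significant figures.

100 h

k = 0.693 / t½ = 0.693 / 40.7 = 0.01703 h⁻¹
Between IV bolus doses, concentration decays as C = C₀·e^(−kτ), so C_peak/C_trough = e^(kτ).
τ_max = ln(C_peak/C_trough) / k = ln(60.6/11) / 0.01703 = 1.706 / 0.01703 = 100.2 h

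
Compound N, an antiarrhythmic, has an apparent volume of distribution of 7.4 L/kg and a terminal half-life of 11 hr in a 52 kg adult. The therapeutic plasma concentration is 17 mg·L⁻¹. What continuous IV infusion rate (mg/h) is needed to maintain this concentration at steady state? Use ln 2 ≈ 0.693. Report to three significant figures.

412 mg/h

Total Vd = 7.4 × 52 = 384.8 L
CL = 0.693 × Vd / t½ = 0.693 × 384.8 / 11 = 24.24 L/h
Infusion rate = CL × Css = 24.24 × 17 = 412.1 mg/h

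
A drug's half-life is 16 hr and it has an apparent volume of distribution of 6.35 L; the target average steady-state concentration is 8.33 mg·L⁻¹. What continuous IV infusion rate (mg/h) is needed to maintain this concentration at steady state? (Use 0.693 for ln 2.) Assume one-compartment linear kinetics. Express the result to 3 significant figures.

2.29 mg/h

CL = 0.693 × Vd / t½ = 0.693 × 6.350 / 16 = 0.2750 L/h
Infusion rate = CL × Css = 0.2750 × 8.33 = 2.291 mg/h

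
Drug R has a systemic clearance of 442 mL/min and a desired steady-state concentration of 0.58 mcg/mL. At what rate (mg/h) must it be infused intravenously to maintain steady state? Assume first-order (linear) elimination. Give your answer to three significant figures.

15.4 mg/h

Convert clearance: 442 mL/min × 60 min/h ÷ 1000 mL/L = 26.52 L/h
R₀ = 26.52 × 0.58 = 15.38 mg/h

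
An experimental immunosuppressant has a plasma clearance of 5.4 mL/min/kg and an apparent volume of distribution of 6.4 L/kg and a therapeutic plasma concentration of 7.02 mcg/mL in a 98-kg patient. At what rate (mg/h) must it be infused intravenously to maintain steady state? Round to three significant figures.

CL = 5.4 mL/min/kg × 98 kg = 529.2 mL/min = 529.2 × 60/1000 = 31.75 L/h
Infusion rate = CL · Css = 31.75 L/h × 7.02 mg/L = 222.9 mg/h

223 mg/h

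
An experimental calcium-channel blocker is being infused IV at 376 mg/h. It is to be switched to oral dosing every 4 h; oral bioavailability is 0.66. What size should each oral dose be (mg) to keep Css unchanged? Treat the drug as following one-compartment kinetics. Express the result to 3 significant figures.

To maintain the same Css, the systemic dosing rate must be unchanged: F·D/τ = infusion rate.
D = rate × τ / F = 376 × 4 / 0.66 = 2279 mg

2280 mg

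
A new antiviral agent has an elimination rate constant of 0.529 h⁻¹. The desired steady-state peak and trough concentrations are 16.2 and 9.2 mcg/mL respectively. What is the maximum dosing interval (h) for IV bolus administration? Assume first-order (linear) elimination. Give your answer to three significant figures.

1.07 h

Between IV bolus doses, concentration decays as C = C₀·e^(−kτ), so C_peak/C_trough = e^(kτ).
τ_max = ln(C_peak/C_trough) / k = ln(16.2/9.2) / 0.5290 = 0.5658 / 0.5290 = 1.070 h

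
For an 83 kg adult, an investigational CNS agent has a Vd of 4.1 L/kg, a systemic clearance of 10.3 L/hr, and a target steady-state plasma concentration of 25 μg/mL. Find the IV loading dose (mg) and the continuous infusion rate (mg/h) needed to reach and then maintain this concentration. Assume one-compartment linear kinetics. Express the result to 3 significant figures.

(a) 8510 mg; (b) 258 mg/h

Vd(total) = 83 kg × 4.1 L/kg = 340.3 L
Loading dose = Vd × C = 340.3 × 25 = 8508 mg
Maintenance: replace elimination → rate = CL × Css = 10.30 × 25 = 257.5 mg/h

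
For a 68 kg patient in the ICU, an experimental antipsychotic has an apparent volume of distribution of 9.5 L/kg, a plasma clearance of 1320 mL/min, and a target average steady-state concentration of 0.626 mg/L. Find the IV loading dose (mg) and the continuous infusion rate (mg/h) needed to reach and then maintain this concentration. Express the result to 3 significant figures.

Vd = 9.5 L/kg × 68 kg = 646.0 L
LD = Vd · C_target = 646.0 × 0.626 = 404.4 mg
CL = 1320 mL/min = 1320 × 0.06 = 79.20 L/h
Maintenance infusion rate = CL × Css = 79.20 × 0.626 = 49.58 mg/h

(a) 404 mg; (b) 49.6 mg/h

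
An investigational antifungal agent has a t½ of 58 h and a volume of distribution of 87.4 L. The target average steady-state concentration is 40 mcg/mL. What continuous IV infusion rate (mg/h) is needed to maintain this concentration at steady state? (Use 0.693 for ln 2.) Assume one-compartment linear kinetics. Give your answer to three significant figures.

41.8 mg/h

CL = ln 2 · Vd / t½ = 0.693 × 87.40 / 58 = 1.044 L/h
Infusion rate = CL × Css = 1.044 × 40 = 41.76 mg/h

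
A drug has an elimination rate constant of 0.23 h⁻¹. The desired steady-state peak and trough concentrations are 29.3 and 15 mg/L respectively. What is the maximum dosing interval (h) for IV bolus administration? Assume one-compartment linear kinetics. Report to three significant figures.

Between IV bolus doses, concentration decays as C = C₀·e^(−kτ), so C_peak/C_trough = e^(kτ).
τ_max = ln(C_peak/C_trough) / k = ln(29.3/15) / 0.2300 = 0.6695 / 0.2300 = 2.911 h

2.91 h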